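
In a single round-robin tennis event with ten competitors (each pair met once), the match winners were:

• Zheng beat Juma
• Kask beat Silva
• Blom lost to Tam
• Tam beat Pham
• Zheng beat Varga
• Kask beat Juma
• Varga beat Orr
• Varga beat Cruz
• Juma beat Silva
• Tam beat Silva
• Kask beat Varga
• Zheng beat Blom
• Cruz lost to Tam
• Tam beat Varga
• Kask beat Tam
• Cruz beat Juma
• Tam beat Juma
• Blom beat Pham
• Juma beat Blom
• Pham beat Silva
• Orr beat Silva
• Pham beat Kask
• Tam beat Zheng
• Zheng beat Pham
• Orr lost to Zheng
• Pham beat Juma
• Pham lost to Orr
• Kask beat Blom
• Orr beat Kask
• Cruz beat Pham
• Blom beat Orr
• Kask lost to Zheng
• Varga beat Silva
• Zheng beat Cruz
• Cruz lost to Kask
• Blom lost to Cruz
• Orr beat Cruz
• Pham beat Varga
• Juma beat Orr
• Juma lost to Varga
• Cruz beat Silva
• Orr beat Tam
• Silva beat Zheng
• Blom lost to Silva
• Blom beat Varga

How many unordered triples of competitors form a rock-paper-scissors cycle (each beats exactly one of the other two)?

Win totals: Blom 3, Silva 2, Cruz 4, Tam 7, Orr 5, Varga 4, Pham 4, Kask 6, Zheng 7, Juma 3.
A competitor with w wins dominates both others in C(w,2) triples; summing gives 3 + 1 + 6 + 21 + 10 + 6 + 6 + 15 + 21 + 3 = 92 transitive triples.
Total triples C(10,3) = 120, so cyclic triples = 120 − 92 = 28.

28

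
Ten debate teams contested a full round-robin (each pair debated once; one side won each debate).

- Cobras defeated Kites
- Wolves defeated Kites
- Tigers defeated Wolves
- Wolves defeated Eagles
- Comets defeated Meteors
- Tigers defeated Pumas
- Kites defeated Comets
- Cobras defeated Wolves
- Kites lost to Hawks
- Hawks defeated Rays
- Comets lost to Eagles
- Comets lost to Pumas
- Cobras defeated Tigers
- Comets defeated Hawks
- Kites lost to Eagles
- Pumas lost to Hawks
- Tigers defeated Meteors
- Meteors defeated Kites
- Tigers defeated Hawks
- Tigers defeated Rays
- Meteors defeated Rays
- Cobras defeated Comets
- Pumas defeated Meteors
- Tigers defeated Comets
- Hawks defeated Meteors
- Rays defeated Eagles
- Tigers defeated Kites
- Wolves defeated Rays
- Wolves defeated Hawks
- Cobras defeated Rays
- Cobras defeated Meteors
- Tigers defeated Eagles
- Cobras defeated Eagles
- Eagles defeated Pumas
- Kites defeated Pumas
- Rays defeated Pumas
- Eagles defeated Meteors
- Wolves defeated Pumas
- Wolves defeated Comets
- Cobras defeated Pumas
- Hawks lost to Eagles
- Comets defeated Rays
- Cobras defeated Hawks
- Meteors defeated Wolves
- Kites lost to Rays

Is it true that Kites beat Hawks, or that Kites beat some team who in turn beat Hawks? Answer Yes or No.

Kites did not beat Hawks directly.
Kites beat Comets, Pumas. Of those, Comets beat Hawks.

Yes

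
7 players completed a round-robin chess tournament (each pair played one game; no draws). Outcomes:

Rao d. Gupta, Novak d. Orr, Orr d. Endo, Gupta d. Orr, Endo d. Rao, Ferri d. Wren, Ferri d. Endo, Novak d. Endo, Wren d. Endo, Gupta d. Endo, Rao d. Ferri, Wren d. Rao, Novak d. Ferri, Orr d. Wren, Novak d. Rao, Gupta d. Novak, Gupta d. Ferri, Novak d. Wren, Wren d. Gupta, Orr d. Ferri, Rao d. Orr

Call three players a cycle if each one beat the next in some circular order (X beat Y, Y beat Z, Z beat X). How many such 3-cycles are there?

Win totals: Gupta 4, Wren 3, Novak 5, Rao 3, Orr 3, Ferri 2, Endo 1.
A player with w wins dominates both others in C(w,2) triples; summing gives 6 + 3 + 10 + 3 + 3 + 1 + 0 = 26 transitive triples.
Total triples C(7,3) = 35, so cyclic triples = 35 − 26 = 9.

9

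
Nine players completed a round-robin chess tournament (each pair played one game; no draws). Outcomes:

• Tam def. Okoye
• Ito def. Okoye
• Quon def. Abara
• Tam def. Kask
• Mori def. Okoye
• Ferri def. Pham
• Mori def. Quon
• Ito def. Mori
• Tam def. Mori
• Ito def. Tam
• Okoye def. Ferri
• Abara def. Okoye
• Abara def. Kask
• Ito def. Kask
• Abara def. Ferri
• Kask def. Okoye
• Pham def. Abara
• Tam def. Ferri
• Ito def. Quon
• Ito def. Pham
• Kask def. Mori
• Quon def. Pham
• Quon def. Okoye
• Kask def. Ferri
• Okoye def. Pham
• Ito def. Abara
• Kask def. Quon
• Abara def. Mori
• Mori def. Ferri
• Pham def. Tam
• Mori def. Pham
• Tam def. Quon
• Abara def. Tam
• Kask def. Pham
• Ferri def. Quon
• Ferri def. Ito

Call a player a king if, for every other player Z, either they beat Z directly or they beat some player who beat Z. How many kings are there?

5

Mori cannot reach Kask in two steps.
Tam reaches everyone (king).
Ito reaches everyone (king).
Kask reaches everyone (king).
Ferri reaches everyone (king).
Quon cannot reach Ito in two steps.
Okoye cannot reach Mori, Kask in two steps.
Abara reaches everyone (king).
Pham cannot reach Ito in two steps.
Kings: Tam, Ito, Kask, Ferri, Abara — 5.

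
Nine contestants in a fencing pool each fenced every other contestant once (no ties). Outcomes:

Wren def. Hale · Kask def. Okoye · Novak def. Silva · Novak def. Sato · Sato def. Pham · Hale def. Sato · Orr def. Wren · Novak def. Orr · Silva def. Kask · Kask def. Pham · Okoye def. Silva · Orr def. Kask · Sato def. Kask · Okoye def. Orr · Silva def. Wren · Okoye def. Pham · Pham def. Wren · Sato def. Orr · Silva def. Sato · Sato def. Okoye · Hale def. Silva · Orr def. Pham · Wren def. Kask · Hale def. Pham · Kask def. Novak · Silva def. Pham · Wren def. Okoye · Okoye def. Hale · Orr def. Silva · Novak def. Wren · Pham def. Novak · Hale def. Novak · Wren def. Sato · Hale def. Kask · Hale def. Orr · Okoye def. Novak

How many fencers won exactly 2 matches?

1

Win totals: Hale 6, Wren 4, Kask 3, Sato 4, Orr 4, Novak 4, Silva 4, Pham 2, Okoye 5.
Exactly 2: Pham — 1 fencer.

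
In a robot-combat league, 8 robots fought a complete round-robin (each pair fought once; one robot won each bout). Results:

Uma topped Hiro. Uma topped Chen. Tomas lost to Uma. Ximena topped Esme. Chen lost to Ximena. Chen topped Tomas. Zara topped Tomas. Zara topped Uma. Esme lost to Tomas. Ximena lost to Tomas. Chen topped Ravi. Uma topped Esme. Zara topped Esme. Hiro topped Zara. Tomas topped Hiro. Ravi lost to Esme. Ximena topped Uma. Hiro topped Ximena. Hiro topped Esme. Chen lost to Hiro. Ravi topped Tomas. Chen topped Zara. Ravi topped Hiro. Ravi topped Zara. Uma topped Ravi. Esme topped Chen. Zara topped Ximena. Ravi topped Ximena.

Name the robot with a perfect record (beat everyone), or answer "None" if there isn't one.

None

Highest win total is Uma with 5 (out of 7 possible).
Uma lost to Zara, Ximena, so no robot went undefeated.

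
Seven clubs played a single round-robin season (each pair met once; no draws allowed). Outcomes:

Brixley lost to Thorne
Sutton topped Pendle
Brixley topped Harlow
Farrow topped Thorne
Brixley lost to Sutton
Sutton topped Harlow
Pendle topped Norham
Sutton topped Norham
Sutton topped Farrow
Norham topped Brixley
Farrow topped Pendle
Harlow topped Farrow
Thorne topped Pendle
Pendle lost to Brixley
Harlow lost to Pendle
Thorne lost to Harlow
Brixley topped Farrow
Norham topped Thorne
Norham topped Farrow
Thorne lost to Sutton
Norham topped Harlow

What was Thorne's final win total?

2

Thorne's results: beat Brixley, Pendle; lost to Farrow, Norham, Sutton, Harlow.
That is 2 wins.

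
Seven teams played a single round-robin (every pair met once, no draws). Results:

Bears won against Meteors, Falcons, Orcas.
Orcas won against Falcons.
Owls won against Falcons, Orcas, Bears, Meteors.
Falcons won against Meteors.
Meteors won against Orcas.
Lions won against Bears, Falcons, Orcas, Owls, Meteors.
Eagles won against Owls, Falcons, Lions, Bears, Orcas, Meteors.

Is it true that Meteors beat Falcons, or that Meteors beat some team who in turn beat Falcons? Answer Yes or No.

Meteors did not beat Falcons directly.
Meteors beat Orcas. Of those, Orcas beat Falcons.

Yes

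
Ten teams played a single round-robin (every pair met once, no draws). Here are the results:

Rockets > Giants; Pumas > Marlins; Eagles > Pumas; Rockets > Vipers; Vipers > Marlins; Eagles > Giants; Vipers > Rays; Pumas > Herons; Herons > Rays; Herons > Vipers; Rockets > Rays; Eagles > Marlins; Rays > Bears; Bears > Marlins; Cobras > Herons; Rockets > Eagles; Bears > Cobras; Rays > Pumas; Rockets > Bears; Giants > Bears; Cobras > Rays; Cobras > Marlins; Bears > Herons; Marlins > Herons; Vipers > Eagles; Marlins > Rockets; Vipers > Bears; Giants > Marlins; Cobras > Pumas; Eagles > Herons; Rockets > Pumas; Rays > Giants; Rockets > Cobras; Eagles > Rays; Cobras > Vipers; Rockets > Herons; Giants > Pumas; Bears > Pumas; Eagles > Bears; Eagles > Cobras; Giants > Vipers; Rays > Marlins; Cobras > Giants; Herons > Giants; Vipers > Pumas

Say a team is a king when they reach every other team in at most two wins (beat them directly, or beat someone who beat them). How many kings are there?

Pumas cannot reach Cobras, Bears, Eagles in two steps.
Cobras reaches everyone (king).
Bears cannot reach Eagles in two steps.
Vipers reaches everyone (king).
Marlins reaches everyone (king).
Giants reaches everyone (king).
Rockets reaches everyone (king).
Rays cannot reach Eagles in two steps.
Herons cannot reach Cobras, Rockets in two steps.
Eagles reaches everyone (king).
Kings: Cobras, Vipers, Marlins, Giants, Rockets, Eagles — 6.

6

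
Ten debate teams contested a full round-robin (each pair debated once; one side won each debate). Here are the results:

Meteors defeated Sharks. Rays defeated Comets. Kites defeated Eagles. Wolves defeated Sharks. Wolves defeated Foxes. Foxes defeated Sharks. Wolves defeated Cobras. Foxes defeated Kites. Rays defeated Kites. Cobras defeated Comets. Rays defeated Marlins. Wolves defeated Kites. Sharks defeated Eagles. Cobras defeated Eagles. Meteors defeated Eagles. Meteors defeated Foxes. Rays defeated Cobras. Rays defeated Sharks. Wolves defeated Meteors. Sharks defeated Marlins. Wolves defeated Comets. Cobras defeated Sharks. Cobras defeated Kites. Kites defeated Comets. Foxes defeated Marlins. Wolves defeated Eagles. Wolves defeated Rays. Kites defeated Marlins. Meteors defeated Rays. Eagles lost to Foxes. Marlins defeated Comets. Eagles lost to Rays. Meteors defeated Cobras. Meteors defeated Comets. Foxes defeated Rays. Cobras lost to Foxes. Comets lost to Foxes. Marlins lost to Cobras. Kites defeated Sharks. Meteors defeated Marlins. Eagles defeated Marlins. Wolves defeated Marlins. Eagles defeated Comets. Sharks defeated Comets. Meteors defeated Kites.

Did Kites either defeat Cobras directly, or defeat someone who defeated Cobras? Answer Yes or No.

Kites did not beat Cobras directly.
Kites beat Eagles, Comets, Marlins, Sharks, but each of them lost to Cobras. No two-step path.

No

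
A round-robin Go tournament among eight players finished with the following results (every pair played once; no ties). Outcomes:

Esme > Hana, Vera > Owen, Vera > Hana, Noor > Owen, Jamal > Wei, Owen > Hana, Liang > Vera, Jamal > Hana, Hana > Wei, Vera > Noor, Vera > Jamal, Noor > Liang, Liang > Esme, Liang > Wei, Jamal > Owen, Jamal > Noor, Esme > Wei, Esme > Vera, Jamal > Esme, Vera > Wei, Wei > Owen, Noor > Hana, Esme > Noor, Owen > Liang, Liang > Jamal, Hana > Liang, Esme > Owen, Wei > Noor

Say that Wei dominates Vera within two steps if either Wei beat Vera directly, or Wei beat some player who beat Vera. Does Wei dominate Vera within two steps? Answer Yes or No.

Wei did not beat Vera directly.
Wei beat Noor, Owen, but each of them lost to Vera. No two-step path.

No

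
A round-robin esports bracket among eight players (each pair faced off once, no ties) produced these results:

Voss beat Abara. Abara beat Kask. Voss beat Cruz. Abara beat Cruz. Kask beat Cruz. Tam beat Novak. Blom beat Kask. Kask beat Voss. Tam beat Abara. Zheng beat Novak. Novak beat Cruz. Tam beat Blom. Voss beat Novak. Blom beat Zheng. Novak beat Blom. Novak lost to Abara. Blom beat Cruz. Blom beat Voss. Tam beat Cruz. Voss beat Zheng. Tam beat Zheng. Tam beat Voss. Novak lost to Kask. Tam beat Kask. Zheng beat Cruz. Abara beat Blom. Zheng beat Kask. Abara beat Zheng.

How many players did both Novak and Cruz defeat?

0

Novak beat: Blom, Cruz.
Cruz beat: no one.
No one was beaten by both.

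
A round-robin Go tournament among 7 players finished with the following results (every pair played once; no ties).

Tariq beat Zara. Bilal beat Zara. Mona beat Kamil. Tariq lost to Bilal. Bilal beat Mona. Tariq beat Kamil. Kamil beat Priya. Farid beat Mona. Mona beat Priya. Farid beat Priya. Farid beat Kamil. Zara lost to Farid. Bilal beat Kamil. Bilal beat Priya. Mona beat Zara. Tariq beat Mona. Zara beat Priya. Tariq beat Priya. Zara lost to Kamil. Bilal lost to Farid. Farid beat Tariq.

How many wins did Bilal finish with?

5

Bilal's results: beat Mona, Priya, Zara, Kamil, Tariq; lost to Farid.
That is 5 wins.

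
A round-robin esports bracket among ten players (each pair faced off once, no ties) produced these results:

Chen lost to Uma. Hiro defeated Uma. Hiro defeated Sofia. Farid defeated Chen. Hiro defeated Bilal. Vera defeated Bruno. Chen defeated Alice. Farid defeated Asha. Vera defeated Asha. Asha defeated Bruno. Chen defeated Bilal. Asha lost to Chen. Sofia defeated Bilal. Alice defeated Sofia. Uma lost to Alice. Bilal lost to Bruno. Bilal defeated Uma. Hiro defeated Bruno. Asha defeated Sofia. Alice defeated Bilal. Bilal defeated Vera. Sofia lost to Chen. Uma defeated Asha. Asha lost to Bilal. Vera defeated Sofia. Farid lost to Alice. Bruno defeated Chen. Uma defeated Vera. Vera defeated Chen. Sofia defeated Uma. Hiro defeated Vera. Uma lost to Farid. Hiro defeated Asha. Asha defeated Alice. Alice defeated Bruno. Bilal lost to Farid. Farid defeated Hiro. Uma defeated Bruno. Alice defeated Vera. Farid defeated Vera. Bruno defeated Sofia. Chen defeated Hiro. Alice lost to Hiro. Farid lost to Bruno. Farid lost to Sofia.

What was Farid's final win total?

6

Farid's results: beat Bilal, Uma, Hiro, Asha, Vera, Chen; lost to Sofia, Alice, Bruno.
That is 6 wins.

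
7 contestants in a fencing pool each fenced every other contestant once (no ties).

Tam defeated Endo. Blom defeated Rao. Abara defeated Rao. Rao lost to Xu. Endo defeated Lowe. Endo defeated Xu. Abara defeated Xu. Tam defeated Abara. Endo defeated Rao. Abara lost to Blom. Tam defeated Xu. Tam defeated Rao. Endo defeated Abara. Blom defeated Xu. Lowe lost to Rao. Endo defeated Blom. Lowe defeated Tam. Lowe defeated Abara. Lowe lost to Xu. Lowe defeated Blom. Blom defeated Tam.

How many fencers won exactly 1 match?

Win totals: Tam 4, Blom 4, Lowe 3, Xu 2, Rao 1, Abara 2, Endo 5.
Exactly 1: Rao — 1 fencer.

1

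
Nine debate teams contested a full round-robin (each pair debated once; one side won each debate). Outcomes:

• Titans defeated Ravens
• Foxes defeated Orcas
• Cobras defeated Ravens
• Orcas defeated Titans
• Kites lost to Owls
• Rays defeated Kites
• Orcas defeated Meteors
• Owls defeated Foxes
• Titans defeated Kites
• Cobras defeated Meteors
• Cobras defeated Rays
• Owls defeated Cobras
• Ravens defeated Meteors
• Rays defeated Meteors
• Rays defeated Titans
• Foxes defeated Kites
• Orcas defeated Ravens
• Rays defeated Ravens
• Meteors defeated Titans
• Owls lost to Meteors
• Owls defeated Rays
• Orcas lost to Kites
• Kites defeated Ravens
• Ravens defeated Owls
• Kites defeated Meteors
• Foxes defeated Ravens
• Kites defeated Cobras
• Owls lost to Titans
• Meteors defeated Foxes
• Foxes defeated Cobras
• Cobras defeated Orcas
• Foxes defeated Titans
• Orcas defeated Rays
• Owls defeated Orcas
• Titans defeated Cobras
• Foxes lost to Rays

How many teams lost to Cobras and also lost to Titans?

1

Cobras beat: Meteors, Rays, Orcas, Ravens.
Titans beat: Owls, Kites, Ravens, Cobras.
Both beat: Ravens — 1.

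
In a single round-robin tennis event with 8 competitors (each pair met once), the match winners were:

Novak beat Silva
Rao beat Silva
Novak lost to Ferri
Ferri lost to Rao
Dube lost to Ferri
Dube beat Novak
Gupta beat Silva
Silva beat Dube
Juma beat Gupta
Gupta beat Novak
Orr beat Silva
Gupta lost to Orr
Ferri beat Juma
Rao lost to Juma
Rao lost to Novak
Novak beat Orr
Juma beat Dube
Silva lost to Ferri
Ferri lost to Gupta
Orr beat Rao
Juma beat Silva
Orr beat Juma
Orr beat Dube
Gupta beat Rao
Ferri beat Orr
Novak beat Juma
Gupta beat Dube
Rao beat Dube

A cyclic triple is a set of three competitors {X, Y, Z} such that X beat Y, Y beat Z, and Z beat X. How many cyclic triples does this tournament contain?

Win totals: Silva 1, Dube 1, Juma 4, Orr 5, Ferri 5, Gupta 5, Novak 4, Rao 3.
A competitor with w wins dominates both others in C(w,2) triples; summing gives 0 + 0 + 6 + 10 + 10 + 10 + 6 + 3 = 45 transitive triples.
Total triples C(8,3) = 56, so cyclic triples = 56 − 45 = 11.

11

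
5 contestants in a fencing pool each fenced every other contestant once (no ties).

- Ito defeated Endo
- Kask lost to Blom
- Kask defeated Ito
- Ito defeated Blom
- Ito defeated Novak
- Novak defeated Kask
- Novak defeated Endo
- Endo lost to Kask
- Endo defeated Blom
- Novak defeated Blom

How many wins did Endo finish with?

1

Endo's results: beat Blom; lost to Novak, Kask, Ito.
That is 1 win.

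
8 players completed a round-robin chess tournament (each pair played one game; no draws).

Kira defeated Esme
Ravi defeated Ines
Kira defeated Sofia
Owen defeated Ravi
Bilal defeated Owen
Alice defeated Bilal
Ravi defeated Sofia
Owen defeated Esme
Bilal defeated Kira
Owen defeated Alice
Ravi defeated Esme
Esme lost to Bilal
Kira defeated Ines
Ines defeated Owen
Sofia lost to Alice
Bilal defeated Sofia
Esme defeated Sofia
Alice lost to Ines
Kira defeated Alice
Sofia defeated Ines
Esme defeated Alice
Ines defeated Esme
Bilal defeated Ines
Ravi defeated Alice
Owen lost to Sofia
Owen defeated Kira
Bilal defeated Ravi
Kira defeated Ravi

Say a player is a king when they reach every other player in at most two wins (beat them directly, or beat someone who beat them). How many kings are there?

Owen reaches everyone (king).
Esme cannot reach Kira, Ravi in two steps.
Kira reaches everyone (king).
Alice reaches everyone (king).
Bilal reaches everyone (king).
Sofia cannot reach Bilal in two steps.
Ravi cannot reach Kira in two steps.
Ines reaches everyone (king).
Kings: Owen, Kira, Alice, Bilal, Ines — 5.

5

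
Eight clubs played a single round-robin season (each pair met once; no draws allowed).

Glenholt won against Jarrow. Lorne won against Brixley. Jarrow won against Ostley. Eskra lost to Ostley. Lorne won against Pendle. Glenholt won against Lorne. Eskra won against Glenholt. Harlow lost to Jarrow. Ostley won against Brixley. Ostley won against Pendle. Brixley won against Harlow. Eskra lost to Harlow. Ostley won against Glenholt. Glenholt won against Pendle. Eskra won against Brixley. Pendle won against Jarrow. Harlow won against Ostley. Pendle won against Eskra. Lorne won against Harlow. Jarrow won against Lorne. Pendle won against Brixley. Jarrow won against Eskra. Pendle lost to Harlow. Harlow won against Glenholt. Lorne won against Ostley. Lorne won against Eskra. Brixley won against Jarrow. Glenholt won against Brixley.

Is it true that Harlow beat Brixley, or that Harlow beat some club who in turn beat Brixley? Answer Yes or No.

Harlow did not beat Brixley directly.
Harlow beat Glenholt, Pendle, Eskra, Ostley. Of those, Glenholt beat Brixley.

Yes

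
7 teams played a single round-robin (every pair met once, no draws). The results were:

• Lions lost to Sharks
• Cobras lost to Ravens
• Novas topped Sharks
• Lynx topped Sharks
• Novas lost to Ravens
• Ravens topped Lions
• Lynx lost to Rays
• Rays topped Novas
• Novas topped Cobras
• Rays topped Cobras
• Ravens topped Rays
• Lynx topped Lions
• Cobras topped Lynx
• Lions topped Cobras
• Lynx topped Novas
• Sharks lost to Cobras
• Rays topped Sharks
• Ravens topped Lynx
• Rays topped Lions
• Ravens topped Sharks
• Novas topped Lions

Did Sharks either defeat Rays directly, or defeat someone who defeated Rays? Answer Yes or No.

No

Sharks did not beat Rays directly.
Sharks beat Lions, but each of them lost to Rays. No two-step path.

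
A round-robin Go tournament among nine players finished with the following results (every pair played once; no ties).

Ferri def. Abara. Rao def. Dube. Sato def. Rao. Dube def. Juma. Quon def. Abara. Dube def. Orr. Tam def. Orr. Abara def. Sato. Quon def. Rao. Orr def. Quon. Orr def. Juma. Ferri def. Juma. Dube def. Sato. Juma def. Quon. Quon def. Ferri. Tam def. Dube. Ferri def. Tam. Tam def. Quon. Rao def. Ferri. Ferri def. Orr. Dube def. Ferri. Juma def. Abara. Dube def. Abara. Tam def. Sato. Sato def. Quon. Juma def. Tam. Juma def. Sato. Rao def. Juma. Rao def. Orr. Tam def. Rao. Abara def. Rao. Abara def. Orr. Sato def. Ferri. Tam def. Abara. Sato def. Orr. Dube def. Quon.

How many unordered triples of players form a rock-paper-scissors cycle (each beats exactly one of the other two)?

Win totals: Rao 4, Quon 3, Tam 6, Abara 3, Orr 2, Ferri 4, Dube 6, Juma 4, Sato 4.
A player with w wins dominates both others in C(w,2) triples; summing gives 6 + 3 + 15 + 3 + 1 + 6 + 15 + 6 + 6 = 61 transitive triples.
Total triples C(9,3) = 84, so cyclic triples = 84 − 61 = 23.

23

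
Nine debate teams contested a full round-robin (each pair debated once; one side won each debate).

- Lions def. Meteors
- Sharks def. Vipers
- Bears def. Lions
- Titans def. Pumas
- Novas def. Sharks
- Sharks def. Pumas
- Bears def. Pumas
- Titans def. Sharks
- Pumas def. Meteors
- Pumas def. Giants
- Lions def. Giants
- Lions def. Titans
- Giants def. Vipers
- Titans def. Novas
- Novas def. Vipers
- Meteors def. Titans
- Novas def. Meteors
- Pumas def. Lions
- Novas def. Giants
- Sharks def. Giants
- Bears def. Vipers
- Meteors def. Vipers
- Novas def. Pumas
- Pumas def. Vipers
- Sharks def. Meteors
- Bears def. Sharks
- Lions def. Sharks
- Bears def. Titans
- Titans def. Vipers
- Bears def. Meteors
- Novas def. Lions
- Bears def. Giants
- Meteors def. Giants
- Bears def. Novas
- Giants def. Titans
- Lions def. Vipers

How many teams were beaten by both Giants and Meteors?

Giants beat: Titans, Vipers.
Meteors beat: Titans, Giants, Vipers.
Both beat: Titans, Vipers — 2.

2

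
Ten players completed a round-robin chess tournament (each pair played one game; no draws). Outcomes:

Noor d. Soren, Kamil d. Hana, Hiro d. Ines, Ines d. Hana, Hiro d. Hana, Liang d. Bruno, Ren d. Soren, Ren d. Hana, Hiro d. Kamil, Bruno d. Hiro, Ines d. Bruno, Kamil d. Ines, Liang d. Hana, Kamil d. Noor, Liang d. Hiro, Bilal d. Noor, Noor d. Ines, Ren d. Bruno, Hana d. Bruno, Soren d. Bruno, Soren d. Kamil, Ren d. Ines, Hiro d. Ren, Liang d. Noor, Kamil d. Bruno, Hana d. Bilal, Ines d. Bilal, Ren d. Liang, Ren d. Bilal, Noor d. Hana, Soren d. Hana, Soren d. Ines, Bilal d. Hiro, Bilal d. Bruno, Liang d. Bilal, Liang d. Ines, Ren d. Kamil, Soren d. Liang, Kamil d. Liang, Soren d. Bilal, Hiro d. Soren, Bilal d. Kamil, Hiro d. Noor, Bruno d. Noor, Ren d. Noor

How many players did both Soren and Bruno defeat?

Soren beat: Liang, Kamil, Hana, Ines, Bruno, Bilal.
Bruno beat: Noor, Hiro.
No one was beaten by both.

0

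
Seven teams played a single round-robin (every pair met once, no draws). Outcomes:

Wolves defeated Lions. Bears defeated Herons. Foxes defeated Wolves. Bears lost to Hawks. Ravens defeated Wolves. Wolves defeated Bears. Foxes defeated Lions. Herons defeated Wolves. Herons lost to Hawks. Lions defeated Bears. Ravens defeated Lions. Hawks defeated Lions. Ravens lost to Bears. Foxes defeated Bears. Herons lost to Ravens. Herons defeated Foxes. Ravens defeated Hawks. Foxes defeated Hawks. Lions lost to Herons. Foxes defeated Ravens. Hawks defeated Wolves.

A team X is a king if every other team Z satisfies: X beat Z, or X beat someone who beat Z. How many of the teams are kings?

5

Lions cannot reach Foxes, Wolves, Hawks in two steps.
Herons reaches everyone (king).
Foxes reaches everyone (king).
Wolves cannot reach Foxes, Hawks in two steps.
Ravens reaches everyone (king).
Hawks reaches everyone (king).
Bears reaches everyone (king).
Kings: Herons, Foxes, Ravens, Hawks, Bears — 5.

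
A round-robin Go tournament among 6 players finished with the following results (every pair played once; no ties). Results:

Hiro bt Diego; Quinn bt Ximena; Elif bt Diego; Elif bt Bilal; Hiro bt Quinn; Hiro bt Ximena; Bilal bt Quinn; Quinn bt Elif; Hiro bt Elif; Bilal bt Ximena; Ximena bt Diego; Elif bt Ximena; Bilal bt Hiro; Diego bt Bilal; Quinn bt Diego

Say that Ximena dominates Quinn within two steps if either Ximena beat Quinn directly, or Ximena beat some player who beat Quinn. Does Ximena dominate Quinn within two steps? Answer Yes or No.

Ximena did not beat Quinn directly.
Ximena beat Diego, but each of them lost to Quinn. No two-step path.

No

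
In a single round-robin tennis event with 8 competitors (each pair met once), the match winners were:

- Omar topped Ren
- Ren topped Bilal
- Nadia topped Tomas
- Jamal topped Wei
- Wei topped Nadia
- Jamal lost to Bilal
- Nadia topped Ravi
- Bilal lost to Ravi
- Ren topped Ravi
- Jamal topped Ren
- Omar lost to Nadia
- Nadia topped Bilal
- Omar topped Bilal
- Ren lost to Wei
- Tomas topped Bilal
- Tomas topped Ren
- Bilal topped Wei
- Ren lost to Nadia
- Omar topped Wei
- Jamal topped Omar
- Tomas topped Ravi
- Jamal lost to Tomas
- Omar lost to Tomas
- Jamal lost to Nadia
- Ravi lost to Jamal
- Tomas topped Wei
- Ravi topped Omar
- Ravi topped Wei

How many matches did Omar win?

3

Omar's results: beat Bilal, Ren, Wei; lost to Jamal, Tomas, Nadia, Ravi.
That is 3 wins.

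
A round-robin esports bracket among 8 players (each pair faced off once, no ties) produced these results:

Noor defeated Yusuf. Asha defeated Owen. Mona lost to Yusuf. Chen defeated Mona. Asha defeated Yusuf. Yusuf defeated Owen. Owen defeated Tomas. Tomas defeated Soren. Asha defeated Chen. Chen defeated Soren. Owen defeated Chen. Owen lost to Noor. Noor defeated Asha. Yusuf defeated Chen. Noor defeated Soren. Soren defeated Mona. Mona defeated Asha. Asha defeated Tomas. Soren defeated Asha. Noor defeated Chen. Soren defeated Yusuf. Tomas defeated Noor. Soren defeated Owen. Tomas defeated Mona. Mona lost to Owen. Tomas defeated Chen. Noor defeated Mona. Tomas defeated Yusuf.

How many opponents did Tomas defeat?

Tomas' results: beat Noor, Soren, Yusuf, Chen, Mona; lost to Asha, Owen.
That is 5 wins.

5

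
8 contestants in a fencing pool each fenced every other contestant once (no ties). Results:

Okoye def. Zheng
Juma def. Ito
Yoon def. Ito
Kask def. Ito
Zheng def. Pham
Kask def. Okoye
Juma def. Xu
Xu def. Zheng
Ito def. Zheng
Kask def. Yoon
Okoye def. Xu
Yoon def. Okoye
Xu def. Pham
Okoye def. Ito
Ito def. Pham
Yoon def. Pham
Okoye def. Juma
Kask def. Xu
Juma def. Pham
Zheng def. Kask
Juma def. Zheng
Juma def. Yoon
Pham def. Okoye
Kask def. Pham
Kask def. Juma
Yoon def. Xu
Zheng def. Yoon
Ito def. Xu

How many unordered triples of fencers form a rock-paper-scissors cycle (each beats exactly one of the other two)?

Win totals: Okoye 4, Ito 3, Pham 1, Juma 5, Kask 6, Xu 2, Yoon 4, Zheng 3.
A fencer with w wins dominates both others in C(w,2) triples; summing gives 6 + 3 + 0 + 10 + 15 + 1 + 6 + 3 = 44 transitive triples.
Total triples C(8,3) = 56, so cyclic triples = 56 − 44 = 12.

12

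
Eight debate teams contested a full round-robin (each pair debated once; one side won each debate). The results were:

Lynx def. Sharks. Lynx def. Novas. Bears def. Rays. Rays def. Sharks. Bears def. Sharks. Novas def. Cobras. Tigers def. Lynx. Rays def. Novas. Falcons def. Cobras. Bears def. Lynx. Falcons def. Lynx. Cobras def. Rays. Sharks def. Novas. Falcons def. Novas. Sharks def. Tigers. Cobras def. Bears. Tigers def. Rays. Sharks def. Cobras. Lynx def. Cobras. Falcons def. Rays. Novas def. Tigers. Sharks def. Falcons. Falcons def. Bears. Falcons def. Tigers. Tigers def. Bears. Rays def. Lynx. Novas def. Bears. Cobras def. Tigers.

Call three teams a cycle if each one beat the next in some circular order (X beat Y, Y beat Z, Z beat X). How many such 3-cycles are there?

17

Win totals: Novas 3, Bears 3, Tigers 3, Rays 3, Sharks 4, Lynx 3, Cobras 3, Falcons 6.
A team with w wins dominates both others in C(w,2) triples; summing gives 3 + 3 + 3 + 3 + 6 + 3 + 3 + 15 = 39 transitive triples.
Total triples C(8,3) = 56, so cyclic triples = 56 − 39 = 17.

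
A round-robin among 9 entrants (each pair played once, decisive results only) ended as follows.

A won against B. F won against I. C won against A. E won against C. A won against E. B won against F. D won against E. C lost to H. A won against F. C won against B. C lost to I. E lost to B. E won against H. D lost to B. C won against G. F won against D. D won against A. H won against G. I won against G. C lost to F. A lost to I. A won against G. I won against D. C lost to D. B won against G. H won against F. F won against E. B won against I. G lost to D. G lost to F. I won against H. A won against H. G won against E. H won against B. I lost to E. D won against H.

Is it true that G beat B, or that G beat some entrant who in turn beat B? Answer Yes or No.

No

G did not beat B directly.
G beat E, but each of them lost to B. No two-step path.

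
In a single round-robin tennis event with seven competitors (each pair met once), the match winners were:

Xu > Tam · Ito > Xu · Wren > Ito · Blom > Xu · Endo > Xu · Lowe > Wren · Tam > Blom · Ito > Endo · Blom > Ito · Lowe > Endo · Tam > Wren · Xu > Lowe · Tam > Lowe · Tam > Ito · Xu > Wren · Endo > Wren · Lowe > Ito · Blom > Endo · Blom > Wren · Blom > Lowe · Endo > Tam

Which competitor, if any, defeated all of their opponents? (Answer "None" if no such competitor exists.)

Highest win total is Blom with 5 (out of 6 possible).
Blom lost to Tam, so no competitor went undefeated.

None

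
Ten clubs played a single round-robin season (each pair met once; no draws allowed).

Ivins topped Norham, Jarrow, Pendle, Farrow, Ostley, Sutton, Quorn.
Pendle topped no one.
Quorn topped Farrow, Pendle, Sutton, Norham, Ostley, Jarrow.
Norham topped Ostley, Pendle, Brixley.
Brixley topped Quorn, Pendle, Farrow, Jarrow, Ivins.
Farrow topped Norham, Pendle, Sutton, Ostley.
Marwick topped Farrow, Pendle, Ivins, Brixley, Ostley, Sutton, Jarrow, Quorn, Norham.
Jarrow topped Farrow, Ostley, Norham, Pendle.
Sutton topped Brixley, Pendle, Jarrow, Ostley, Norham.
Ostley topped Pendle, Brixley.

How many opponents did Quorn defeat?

Quorn's results: beat Pendle, Jarrow, Ostley, Farrow, Sutton, Norham; lost to Brixley, Marwick, Ivins.
That is 6 wins.

6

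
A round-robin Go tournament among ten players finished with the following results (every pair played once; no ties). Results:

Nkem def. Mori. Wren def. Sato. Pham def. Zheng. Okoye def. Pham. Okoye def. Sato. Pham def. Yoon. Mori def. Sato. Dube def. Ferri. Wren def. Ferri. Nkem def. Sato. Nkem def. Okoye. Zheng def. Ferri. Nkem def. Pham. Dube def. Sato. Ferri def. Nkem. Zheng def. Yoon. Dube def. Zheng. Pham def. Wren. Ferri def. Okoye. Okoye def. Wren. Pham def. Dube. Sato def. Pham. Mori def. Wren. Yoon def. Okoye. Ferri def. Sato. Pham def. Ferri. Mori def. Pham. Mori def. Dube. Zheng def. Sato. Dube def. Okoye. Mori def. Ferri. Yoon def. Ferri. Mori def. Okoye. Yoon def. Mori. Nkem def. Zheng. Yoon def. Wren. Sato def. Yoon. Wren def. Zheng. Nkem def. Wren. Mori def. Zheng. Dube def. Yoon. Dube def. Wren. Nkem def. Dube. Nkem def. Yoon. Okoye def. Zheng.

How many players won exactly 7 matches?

Win totals: Wren 3, Nkem 8, Ferri 3, Mori 7, Sato 2, Dube 6, Zheng 3, Okoye 4, Yoon 4, Pham 5.
Exactly 7: Mori — 1 player.

1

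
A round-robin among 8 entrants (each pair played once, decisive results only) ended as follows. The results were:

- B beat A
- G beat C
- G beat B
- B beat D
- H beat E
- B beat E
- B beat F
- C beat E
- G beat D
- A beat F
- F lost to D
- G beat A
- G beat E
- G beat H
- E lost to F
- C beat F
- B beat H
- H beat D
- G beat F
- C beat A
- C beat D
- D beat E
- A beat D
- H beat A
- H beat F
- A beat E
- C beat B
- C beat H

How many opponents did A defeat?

A's results: beat D, E, F; lost to B, C, G, H.
That is 3 wins.

3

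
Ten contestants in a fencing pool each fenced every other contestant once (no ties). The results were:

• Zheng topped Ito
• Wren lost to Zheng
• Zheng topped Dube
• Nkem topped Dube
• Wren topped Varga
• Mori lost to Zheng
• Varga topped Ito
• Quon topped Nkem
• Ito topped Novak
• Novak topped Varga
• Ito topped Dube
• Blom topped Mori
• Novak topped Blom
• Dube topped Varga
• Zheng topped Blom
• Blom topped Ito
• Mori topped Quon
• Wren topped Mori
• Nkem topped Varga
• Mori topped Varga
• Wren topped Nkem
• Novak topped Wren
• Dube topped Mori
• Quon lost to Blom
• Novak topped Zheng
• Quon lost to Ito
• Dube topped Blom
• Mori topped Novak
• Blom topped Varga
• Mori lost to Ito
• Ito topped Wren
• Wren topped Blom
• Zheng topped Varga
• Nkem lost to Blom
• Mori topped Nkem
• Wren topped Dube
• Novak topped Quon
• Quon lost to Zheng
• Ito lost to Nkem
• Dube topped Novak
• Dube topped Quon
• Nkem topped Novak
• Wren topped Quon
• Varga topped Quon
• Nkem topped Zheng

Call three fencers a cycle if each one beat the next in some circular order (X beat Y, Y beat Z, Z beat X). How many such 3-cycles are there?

Win totals: Wren 6, Varga 2, Nkem 5, Ito 5, Blom 5, Mori 4, Quon 1, Dube 5, Zheng 7, Novak 5.
A fencer with w wins dominates both others in C(w,2) triples; summing gives 15 + 1 + 10 + 10 + 10 + 6 + 0 + 10 + 21 + 10 = 93 transitive triples.
Total triples C(10,3) = 120, so cyclic triples = 120 − 93 = 27.

27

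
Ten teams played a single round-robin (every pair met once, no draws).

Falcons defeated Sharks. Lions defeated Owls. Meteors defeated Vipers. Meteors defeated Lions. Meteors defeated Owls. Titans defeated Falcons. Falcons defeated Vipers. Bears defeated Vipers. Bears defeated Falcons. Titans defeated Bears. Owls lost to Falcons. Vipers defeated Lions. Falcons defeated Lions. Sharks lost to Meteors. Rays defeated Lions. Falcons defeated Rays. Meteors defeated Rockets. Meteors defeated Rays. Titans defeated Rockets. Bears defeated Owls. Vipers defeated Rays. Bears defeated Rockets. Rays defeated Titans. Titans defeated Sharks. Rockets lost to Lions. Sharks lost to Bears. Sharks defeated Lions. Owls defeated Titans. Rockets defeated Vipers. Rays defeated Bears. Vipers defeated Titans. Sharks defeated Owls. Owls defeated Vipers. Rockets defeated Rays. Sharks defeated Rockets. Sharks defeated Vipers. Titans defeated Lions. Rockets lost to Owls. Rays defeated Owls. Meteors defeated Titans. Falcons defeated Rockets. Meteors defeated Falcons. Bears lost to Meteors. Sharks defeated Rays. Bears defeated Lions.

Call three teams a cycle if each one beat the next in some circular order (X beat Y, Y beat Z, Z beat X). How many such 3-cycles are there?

20

Win totals: Owls 3, Falcons 6, Meteors 9, Sharks 5, Rockets 2, Rays 4, Vipers 3, Titans 5, Bears 6, Lions 2.
A team with w wins dominates both others in C(w,2) triples; summing gives 3 + 15 + 36 + 10 + 1 + 6 + 3 + 10 + 15 + 1 = 100 transitive triples.
Total triples C(10,3) = 120, so cyclic triples = 120 − 100 = 20.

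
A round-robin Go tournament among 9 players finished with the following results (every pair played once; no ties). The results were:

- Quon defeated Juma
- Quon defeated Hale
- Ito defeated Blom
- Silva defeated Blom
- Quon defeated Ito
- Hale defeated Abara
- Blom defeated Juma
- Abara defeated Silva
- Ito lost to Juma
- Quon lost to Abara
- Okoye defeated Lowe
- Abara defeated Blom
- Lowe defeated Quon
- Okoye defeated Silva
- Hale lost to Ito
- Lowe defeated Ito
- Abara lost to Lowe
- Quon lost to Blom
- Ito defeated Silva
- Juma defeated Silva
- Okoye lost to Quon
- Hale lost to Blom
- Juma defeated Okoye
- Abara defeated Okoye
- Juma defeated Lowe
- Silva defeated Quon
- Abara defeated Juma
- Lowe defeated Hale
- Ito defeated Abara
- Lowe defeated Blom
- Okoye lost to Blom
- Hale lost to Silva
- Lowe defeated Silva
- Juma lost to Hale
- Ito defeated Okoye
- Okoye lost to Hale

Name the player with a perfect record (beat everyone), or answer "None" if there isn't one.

Highest win total is Lowe with 6 (out of 8 possible).
Lowe lost to Okoye, Juma, so no player went undefeated.

None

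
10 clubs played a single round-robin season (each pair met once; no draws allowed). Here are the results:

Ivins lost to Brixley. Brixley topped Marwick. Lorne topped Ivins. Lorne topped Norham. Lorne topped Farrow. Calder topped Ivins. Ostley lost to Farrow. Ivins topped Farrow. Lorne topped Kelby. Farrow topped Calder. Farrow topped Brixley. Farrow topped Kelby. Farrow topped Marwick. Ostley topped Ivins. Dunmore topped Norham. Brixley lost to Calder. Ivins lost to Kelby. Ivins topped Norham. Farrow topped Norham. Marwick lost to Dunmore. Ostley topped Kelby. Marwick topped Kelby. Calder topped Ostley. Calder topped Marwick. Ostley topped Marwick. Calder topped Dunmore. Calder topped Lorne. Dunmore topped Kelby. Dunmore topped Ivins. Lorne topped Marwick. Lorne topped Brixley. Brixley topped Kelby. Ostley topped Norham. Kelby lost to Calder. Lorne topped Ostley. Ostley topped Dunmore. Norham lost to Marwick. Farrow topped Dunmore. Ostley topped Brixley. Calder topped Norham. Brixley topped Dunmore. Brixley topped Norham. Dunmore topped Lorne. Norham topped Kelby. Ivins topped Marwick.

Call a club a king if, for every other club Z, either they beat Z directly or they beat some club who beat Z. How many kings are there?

Calder reaches everyone (king).
Farrow reaches everyone (king).
Ivins cannot reach Lorne in two steps.
Norham cannot reach Calder, Farrow, Lorne, Dunmore, Ostley, Marwick, Brixley in two steps.
Lorne reaches everyone (king).
Dunmore cannot reach Calder in two steps.
Ostley cannot reach Calder in two steps.
Marwick cannot reach Calder, Farrow, Lorne, Dunmore, Ostley, Brixley in two steps.
Brixley cannot reach Calder, Ostley in two steps.
Kelby cannot reach Calder, Lorne, Dunmore, Ostley, Brixley in two steps.
Kings: Calder, Farrow, Lorne — 3.

3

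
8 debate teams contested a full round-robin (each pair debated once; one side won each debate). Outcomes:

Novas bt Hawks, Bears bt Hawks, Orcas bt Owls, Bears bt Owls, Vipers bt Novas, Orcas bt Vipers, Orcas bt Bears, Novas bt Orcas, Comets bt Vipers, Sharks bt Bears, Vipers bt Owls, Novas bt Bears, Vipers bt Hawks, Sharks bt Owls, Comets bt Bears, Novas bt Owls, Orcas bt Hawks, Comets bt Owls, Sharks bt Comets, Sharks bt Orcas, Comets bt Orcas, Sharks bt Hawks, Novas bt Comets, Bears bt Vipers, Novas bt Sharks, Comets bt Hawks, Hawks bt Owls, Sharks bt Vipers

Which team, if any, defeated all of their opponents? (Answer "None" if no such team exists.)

Highest win total is Sharks with 6 (out of 7 possible).
Sharks lost to Novas, so no team went undefeated.

None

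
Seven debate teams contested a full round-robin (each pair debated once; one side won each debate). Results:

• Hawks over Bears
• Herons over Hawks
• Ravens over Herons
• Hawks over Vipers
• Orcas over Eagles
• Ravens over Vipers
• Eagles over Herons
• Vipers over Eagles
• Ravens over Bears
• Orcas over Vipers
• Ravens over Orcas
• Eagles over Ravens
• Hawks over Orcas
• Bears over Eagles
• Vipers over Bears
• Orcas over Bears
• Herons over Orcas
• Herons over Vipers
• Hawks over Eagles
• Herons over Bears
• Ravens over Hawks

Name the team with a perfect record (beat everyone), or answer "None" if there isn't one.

None

Highest win total is Ravens with 5 (out of 6 possible).
Ravens lost to Eagles, so no team went undefeated.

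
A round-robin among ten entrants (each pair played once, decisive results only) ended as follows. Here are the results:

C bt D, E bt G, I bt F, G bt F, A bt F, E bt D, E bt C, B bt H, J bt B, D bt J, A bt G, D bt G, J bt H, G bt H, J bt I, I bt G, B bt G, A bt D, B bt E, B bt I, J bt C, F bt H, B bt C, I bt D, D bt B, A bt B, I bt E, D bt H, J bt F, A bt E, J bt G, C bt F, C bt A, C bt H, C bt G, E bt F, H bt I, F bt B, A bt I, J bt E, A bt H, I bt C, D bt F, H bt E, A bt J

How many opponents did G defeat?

2

G's results: beat F, H; lost to A, B, C, D, E, I, J.
That is 2 wins.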